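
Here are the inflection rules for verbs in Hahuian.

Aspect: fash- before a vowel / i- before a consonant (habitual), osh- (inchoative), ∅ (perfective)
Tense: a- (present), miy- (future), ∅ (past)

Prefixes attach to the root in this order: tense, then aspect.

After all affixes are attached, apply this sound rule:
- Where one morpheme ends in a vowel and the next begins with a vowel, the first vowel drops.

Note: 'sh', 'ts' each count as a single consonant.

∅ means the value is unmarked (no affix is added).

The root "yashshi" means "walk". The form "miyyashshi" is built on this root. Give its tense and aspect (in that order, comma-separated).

future, perfective

Segment: miy-yashshi.
tense: miy- → future.
aspect: ∅ → perfective.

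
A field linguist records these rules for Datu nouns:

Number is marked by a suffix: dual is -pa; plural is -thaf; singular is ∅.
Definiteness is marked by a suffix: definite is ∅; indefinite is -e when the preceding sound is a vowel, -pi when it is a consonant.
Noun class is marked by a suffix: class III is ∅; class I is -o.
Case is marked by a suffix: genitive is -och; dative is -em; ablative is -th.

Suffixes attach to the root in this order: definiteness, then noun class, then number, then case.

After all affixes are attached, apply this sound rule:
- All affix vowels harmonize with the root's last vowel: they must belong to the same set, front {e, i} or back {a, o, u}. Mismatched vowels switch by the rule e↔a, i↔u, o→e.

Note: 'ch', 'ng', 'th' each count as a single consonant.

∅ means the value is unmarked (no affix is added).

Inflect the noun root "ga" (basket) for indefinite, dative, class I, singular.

gaaoam

Attach definiteness indefinite -e (after vowel 'a') → gae.
Attach noun class class I -o → gaeo.
number = singular: zero marking, form stays gaeo.
Attach case dative -em → gaeoem.
Apply vowel harmony: gaeoem → gaaoam.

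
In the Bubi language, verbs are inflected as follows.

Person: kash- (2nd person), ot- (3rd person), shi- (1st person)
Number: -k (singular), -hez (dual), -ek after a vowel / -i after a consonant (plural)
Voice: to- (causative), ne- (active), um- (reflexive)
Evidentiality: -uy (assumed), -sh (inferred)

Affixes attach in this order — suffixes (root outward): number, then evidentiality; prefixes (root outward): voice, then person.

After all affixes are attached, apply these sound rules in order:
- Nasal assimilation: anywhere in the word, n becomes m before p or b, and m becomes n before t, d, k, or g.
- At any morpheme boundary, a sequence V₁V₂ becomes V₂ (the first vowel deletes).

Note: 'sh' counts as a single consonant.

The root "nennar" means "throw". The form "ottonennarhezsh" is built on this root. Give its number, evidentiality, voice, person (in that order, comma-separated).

Segment: ot-to-nennar-hez-sh.
number: -hez → dual.
evidentiality: -sh → inferred.
voice: to- → causative.
person: ot- → 3rd person.

dual, inferred, causative, 3rd person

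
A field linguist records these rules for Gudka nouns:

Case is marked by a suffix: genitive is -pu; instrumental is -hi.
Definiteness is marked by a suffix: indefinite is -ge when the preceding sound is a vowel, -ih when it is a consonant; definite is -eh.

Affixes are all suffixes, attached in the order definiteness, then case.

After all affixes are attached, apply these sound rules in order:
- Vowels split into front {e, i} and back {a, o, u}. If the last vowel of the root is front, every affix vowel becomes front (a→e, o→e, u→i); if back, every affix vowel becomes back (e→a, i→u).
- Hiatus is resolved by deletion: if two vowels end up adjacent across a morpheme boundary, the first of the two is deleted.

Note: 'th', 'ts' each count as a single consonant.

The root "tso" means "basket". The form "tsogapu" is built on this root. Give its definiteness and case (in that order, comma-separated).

indefinite, genitive

Segment: tso-ge-pu.
definiteness: -ge/ih → indefinite.
case: -pu → genitive.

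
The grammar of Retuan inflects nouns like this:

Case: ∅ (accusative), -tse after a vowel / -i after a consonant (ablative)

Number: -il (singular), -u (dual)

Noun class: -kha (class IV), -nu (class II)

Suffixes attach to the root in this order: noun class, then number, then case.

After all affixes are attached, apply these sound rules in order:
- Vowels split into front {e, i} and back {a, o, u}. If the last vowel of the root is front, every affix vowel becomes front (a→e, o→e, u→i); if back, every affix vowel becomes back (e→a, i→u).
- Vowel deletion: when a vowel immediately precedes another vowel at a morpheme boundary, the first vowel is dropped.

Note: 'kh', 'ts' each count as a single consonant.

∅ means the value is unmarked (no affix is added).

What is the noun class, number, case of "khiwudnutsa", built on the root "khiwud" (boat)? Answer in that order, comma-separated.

Segment: khiwud-nu-u-tse.
noun class: -nu → class II.
number: -u → dual.
case: -tse/i → ablative.

class II, dual, ablative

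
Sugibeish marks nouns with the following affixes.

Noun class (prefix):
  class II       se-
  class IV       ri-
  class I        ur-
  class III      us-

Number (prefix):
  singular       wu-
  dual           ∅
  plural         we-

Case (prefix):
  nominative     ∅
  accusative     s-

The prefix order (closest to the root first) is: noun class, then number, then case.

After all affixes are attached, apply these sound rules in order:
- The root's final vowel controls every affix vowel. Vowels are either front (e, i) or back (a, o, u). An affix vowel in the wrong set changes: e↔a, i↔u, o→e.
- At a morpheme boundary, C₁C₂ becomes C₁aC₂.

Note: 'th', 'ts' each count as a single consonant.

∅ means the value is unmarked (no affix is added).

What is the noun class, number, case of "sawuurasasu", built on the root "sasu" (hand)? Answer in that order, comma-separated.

class I, singular, accusative

Segment: s-wu-ur-sasu.
noun class: ur- → class I.
number: wu- → singular.
case: s- → accusative.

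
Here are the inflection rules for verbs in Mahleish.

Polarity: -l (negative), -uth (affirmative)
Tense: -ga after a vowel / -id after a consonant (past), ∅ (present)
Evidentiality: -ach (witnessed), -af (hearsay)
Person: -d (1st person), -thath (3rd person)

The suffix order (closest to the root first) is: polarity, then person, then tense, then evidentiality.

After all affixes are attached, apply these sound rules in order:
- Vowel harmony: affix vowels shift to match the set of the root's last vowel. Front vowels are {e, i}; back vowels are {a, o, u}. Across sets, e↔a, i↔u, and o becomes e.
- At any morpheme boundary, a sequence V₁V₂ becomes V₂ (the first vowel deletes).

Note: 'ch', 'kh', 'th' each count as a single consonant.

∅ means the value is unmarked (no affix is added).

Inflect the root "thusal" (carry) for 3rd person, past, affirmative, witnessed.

Attach polarity affirmative -uth → thusaluth.
Attach person 3rd person -thath → thusaluththath.
Attach tense past -id (after consonant 'th') → thusaluththathid.
Attach evidentiality witnessed -ach → thusaluththathidach.
Apply vowel harmony: thusaluththathidach → thusaluththathudach.
Vowel deletion: no change.

thusaluththathudach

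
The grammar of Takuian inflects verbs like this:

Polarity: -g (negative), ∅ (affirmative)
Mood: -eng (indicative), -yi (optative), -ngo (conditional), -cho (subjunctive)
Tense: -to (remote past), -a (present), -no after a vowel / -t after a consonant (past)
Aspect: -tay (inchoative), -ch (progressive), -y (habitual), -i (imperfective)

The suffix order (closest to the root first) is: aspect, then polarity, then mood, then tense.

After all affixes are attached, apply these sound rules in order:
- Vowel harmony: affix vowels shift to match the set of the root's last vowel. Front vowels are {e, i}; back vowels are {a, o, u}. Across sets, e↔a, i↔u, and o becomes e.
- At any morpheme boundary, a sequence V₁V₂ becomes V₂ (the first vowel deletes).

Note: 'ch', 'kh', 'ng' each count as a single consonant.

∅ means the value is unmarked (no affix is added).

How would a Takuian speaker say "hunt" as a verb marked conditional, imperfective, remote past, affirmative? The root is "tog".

Attach aspect imperfective -i → togi.
polarity = affirmative: zero marking, form stays togi.
Attach mood conditional -ngo → togingo.
Attach tense remote past -to → togingoto.
Apply vowel harmony: togingoto → togungoto.
Vowel deletion: no change.

togungoto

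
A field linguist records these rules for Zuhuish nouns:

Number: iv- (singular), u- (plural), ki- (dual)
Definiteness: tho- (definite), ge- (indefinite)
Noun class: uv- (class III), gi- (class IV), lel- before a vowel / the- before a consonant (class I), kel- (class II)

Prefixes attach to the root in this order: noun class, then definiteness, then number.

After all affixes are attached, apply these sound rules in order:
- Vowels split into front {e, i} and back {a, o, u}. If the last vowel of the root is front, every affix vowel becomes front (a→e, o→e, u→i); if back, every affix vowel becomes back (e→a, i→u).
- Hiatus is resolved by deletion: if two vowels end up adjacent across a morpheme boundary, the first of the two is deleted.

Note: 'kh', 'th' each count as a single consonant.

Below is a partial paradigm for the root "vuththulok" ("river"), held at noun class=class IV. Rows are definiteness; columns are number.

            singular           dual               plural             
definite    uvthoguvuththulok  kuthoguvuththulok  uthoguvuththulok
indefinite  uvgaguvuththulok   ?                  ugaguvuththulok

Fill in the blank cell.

Attach noun class class IV gi- → givuththulok.
Attach definiteness indefinite ge- → gegivuththulok.
Attach number dual ki- → kigegivuththulok.
Apply vowel harmony: kigegivuththulok → kugaguvuththulok.
Vowel deletion: no change.

kugaguvuththulok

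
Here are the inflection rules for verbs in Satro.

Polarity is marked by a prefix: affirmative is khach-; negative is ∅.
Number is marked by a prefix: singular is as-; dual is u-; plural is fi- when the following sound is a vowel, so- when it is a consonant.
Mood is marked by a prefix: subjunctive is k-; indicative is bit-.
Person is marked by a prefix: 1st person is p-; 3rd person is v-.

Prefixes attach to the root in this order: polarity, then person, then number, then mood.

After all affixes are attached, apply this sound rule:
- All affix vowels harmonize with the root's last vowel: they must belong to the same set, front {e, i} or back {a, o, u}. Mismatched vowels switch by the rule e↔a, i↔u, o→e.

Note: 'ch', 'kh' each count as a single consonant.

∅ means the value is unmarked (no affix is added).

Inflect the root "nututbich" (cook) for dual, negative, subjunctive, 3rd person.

kivnututbich

polarity = negative: zero marking, form stays nututbich.
Attach person 3rd person v- → vnututbich.
Attach number dual u- → uvnututbich.
Attach mood subjunctive k- → kuvnututbich.
Apply vowel harmony: kuvnututbich → kivnututbich.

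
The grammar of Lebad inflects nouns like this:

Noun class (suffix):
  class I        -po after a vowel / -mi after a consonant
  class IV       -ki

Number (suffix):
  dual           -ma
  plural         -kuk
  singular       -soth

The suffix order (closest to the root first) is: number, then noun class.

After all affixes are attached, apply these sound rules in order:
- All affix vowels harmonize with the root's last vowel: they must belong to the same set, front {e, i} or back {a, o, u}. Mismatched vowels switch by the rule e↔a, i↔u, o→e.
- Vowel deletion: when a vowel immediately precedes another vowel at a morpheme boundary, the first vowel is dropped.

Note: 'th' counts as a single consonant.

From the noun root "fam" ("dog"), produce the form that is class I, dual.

Attach number dual -ma → famma.
Attach noun class class I -po (after vowel 'a') → fammapo.
Vowel harmony: no change.
Vowel deletion: no change.

fammapo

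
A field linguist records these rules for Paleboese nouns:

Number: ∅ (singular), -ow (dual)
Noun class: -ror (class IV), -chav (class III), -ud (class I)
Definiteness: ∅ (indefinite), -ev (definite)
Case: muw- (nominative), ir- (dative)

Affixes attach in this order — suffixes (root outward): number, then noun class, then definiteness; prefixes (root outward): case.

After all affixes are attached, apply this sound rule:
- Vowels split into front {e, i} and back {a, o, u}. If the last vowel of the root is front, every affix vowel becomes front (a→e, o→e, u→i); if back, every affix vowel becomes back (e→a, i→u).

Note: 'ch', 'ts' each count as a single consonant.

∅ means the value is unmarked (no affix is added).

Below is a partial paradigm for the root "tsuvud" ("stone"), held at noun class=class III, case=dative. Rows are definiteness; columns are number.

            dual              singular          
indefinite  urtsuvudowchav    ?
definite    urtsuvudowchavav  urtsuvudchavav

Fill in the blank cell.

urtsuvudchav

number = singular: zero marking, form stays tsuvud.
Attach noun class class III -chav → tsuvudchav.
Attach case dative ir- → irtsuvudchav.
definiteness = indefinite: zero marking, form stays irtsuvudchav.
Apply vowel harmony: irtsuvudchav → urtsuvudchav.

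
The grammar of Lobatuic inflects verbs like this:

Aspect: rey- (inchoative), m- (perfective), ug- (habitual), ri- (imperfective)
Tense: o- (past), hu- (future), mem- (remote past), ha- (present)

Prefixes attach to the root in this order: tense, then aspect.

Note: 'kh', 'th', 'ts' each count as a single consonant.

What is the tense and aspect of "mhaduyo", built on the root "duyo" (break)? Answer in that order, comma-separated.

present, perfective

Segment: m-ha-duyo.
tense: ha- → present.
aspect: m- → perfective.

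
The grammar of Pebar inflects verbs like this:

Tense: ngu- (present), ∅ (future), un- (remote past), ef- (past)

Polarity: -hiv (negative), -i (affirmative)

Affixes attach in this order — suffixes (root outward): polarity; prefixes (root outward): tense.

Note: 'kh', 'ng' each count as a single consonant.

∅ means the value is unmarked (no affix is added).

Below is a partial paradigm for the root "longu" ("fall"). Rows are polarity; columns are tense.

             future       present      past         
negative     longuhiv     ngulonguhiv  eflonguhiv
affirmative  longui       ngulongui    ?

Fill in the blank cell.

Attach tense past ef- → eflongu.
Attach polarity affirmative -i → eflongui.

eflongui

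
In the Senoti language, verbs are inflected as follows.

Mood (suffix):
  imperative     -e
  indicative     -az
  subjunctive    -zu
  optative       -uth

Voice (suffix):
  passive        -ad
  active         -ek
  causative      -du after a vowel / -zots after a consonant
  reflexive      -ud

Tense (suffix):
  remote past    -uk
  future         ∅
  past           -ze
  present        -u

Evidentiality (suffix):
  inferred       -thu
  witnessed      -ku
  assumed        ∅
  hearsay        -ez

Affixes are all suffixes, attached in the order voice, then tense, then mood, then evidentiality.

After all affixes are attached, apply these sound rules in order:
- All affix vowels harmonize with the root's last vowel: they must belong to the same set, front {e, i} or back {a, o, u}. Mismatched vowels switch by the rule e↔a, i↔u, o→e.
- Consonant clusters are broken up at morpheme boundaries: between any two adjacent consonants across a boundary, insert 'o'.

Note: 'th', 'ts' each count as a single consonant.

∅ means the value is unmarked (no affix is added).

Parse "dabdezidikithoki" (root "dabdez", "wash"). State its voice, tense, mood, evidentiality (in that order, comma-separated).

reflexive, remote past, optative, witnessed

Segment: dabdez-ud-uk-uth-ku.
voice: -ud → reflexive.
tense: -uk → remote past.
mood: -uth → optative.
evidentiality: -ku → witnessed.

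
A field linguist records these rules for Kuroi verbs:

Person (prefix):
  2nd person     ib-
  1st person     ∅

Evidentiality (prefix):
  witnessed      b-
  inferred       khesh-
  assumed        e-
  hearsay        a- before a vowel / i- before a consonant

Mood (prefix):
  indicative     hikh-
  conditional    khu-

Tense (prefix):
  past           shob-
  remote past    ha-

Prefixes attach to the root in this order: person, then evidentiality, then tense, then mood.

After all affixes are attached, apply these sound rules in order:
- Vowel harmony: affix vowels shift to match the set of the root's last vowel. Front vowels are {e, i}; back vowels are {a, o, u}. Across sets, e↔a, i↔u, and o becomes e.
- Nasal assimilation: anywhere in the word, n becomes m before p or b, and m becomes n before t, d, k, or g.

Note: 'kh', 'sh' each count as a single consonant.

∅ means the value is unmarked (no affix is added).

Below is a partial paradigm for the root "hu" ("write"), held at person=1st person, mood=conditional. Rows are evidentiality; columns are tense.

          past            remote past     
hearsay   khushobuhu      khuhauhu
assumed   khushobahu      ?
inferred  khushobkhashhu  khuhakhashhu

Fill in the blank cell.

khuhaahu

person = 1st person: zero marking, form stays hu.
Attach evidentiality assumed e- → ehu.
Attach tense remote past ha- → haehu.
Attach mood conditional khu- → khuhaehu.
Apply vowel harmony: khuhaehu → khuhaahu.
Nasal assimilation: no change.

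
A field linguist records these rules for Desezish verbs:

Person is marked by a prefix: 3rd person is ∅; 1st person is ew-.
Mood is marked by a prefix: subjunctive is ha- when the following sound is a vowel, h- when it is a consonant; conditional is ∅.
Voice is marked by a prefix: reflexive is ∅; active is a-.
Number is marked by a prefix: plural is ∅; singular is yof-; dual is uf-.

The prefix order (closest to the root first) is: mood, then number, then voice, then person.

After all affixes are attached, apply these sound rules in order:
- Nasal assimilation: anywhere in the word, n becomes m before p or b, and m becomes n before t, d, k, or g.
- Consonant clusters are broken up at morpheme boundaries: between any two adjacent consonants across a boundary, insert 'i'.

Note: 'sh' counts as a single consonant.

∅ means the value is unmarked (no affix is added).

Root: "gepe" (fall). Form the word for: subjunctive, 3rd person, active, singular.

ayofihigepe

Attach mood subjunctive h- (before consonant 'g') → hgepe.
Attach number singular yof- → yofhgepe.
Attach voice active a- → ayofhgepe.
person = 3rd person: zero marking, form stays ayofhgepe.
Nasal assimilation: no change.
Apply epenthesis: ayofhgepe → ayofihigepe.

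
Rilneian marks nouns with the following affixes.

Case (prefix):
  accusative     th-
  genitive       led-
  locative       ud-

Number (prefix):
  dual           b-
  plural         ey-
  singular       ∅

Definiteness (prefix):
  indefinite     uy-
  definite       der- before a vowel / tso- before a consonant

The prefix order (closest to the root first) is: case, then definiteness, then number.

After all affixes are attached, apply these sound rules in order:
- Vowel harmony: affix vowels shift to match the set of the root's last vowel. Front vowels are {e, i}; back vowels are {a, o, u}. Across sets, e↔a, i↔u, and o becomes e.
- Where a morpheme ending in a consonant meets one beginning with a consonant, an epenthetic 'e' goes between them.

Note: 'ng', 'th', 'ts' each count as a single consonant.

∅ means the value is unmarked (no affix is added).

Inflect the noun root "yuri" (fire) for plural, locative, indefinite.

Attach case locative ud- → udyuri.
Attach definiteness indefinite uy- → uyudyuri.
Attach number plural ey- → eyuyudyuri.
Apply vowel harmony: eyuyudyuri → eyiyidyuri.
Apply epenthesis: eyiyidyuri → eyiyideyuri.

eyiyideyuri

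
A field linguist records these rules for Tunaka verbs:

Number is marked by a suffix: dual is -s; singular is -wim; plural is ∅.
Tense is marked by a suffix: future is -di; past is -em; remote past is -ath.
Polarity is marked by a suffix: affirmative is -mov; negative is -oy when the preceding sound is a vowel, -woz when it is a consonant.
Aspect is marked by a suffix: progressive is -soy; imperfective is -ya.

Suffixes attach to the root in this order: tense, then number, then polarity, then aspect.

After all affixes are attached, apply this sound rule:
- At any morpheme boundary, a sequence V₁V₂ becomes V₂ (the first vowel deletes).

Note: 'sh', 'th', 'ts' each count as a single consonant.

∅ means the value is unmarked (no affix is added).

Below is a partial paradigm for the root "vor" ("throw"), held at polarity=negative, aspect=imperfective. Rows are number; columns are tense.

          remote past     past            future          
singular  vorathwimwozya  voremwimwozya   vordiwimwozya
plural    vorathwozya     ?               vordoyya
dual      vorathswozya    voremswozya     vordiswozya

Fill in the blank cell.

voremwozya

Attach tense past -em → vorem.
number = plural: zero marking, form stays vorem.
Attach polarity negative -woz (after consonant 'm') → voremwoz.
Attach aspect imperfective -ya → voremwozya.
Vowel deletion: no change.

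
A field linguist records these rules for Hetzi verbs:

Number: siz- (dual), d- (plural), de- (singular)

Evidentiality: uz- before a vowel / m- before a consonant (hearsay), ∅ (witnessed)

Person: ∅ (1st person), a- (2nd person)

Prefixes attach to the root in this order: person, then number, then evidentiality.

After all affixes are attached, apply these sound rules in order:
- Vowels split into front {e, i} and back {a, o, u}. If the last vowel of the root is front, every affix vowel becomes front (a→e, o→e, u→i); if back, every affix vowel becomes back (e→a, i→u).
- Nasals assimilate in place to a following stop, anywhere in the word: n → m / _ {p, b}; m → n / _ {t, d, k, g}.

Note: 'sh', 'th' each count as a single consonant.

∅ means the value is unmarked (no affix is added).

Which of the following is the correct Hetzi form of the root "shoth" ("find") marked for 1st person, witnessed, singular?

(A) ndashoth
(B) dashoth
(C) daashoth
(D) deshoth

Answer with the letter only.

person = 1st person: zero marking, form stays shoth.
Attach number singular de- → deshoth.
evidentiality = witnessed: zero marking, form stays deshoth.
Apply vowel harmony: deshoth → dashoth.
Nasal assimilation: no change.
So the correct form is dashoth, option (B).
(A) ndashoth is wrong: it uses hearsay instead of witnessed for evidentiality.
(D) deshoth is wrong: it fails to apply the sound rule(s).
(C) daashoth is wrong: it uses 2nd person instead of 1st person for person.

B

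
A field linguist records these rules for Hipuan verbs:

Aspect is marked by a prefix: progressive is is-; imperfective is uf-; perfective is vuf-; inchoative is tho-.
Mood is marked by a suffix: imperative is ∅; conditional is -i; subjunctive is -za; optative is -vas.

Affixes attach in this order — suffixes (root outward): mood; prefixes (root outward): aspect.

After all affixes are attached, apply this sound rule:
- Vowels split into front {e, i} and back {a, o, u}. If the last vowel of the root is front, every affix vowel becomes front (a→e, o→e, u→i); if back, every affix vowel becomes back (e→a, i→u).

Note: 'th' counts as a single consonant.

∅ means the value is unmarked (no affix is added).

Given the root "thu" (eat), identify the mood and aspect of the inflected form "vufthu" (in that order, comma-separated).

imperative, perfective

Segment: vuf-thu.
mood: ∅ → imperative.
aspect: vuf- → perfective.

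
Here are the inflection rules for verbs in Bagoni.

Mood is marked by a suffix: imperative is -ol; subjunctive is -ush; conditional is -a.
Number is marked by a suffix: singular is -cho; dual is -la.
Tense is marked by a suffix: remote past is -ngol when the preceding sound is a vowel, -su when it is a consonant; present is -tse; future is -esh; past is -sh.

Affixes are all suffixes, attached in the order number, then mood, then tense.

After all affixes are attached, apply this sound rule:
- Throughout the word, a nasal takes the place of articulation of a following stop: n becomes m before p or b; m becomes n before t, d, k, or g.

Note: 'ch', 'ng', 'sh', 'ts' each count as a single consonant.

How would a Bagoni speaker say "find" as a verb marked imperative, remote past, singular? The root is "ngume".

Attach number singular -cho → ngumecho.
Attach mood imperative -ol → ngumechool.
Attach tense remote past -su (after consonant 'l') → ngumechoolsu.
Nasal assimilation: no change.

ngumechoolsu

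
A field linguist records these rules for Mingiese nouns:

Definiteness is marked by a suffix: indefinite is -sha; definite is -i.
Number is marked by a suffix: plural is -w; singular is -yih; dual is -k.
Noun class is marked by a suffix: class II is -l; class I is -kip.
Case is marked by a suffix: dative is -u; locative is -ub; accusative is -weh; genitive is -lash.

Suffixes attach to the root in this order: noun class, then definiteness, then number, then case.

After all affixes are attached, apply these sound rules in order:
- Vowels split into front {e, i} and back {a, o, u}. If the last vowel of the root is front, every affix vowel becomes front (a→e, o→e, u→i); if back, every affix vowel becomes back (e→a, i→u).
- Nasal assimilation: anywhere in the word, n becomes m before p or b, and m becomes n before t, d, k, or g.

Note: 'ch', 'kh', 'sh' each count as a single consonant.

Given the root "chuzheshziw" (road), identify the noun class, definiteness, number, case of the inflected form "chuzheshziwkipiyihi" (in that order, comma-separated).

class I, definite, singular, dative

Segment: chuzheshziw-kip-i-yih-u.
noun class: -kip → class I.
definiteness: -i → definite.
number: -yih → singular.
case: -u → dative.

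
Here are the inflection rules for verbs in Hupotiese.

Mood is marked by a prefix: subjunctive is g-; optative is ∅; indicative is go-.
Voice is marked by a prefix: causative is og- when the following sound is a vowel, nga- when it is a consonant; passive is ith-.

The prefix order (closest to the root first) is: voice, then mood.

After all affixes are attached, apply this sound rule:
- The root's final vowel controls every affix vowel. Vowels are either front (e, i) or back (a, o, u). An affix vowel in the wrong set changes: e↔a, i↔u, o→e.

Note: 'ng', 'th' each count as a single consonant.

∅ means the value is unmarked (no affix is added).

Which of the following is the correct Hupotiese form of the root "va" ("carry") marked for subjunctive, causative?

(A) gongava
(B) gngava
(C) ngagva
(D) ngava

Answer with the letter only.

B

Attach voice causative nga- (before consonant 'v') → ngava.
Attach mood subjunctive g- → gngava.
Vowel harmony: no change.
So the correct form is gngava, option (B).
(A) gongava is wrong: it uses indicative instead of subjunctive for mood.
(C) ngagva is wrong: it has the affixes in the wrong order.
(D) ngava is wrong: it uses optative instead of subjunctive for mood.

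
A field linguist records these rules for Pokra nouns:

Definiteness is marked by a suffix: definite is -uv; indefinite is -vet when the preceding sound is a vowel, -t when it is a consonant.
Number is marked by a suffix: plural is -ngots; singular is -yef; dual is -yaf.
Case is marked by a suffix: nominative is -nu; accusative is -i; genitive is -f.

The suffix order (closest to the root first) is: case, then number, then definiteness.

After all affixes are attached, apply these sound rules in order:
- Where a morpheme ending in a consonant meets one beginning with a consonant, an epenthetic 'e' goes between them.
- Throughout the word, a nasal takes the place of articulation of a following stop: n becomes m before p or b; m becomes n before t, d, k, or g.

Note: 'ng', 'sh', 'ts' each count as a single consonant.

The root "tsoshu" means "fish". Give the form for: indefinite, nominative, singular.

tsoshunuyefet

Attach case nominative -nu → tsoshunu.
Attach number singular -yef → tsoshunuyef.
Attach definiteness indefinite -t (after consonant 'f') → tsoshunuyeft.
Apply epenthesis: tsoshunuyeft → tsoshunuyefet.
Nasal assimilation: no change.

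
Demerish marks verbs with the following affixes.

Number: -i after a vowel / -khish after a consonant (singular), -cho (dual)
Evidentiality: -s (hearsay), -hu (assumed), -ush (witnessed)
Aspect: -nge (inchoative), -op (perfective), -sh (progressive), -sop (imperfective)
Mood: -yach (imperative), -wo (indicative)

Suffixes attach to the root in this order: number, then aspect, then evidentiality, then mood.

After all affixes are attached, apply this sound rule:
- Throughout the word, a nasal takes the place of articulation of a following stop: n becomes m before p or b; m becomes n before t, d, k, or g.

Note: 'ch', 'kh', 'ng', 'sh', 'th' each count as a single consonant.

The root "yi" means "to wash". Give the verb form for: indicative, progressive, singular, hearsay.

yiishswo

Attach number singular -i (after vowel 'i') → yii.
Attach aspect progressive -sh → yiish.
Attach evidentiality hearsay -s → yiishs.
Attach mood indicative -wo → yiishswo.
Nasal assimilation: no change.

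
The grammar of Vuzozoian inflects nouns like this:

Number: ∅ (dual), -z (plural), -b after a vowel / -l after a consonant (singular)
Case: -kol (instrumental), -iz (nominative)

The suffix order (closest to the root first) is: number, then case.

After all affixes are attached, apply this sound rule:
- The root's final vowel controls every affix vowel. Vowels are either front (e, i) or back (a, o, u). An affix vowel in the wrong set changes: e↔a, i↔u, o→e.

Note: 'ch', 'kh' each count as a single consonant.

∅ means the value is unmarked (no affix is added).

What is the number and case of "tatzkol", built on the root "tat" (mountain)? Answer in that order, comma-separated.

Segment: tat-z-kol.
number: -z → plural.
case: -kol → instrumental.

plural, instrumental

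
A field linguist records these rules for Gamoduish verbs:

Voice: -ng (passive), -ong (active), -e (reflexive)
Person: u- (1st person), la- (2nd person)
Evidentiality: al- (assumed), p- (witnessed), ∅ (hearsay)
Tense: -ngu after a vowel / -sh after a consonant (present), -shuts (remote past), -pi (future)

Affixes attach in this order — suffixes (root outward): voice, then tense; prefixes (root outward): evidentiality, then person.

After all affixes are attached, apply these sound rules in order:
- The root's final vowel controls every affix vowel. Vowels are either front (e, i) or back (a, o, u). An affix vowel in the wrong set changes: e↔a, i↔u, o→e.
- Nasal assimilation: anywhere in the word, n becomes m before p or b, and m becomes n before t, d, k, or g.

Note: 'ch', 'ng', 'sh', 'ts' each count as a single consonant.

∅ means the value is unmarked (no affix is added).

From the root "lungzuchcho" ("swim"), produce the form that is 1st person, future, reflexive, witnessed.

uplungzuchchoapu

Attach evidentiality witnessed p- → plungzuchcho.
Attach voice reflexive -e → plungzuchchoe.
Attach tense future -pi → plungzuchchoepi.
Attach person 1st person u- → uplungzuchchoepi.
Apply vowel harmony: uplungzuchchoepi → uplungzuchchoapu.
Nasal assimilation: no change.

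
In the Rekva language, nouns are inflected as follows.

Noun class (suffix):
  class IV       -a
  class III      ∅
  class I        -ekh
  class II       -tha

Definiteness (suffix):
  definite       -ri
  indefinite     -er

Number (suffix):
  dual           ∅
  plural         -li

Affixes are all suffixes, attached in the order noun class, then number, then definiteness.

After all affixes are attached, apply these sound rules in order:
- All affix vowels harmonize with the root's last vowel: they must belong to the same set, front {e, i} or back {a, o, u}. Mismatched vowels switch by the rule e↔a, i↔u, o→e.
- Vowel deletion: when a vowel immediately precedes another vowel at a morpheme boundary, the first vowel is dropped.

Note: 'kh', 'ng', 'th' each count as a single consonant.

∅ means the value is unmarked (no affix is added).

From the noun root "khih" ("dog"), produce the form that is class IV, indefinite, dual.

Attach noun class class IV -a → khiha.
number = dual: zero marking, form stays khiha.
Attach definiteness indefinite -er → khihaer.
Apply vowel harmony: khihaer → khiheer.
Apply vowel deletion: khiheer → khiher.

khiher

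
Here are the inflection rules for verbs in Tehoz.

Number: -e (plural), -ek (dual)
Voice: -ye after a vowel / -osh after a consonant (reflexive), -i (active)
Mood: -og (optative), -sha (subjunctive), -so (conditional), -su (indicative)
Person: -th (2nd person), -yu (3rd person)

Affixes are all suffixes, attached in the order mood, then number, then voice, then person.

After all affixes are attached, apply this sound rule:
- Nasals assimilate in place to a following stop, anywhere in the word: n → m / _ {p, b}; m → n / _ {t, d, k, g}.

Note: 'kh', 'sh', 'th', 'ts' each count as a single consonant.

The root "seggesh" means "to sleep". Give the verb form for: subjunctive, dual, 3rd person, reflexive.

Attach mood subjunctive -sha → seggeshsha.
Attach number dual -ek → seggeshshaek.
Attach voice reflexive -osh (after consonant 'k') → seggeshshaekosh.
Attach person 3rd person -yu → seggeshshaekoshyu.
Nasal assimilation: no change.

seggeshshaekoshyu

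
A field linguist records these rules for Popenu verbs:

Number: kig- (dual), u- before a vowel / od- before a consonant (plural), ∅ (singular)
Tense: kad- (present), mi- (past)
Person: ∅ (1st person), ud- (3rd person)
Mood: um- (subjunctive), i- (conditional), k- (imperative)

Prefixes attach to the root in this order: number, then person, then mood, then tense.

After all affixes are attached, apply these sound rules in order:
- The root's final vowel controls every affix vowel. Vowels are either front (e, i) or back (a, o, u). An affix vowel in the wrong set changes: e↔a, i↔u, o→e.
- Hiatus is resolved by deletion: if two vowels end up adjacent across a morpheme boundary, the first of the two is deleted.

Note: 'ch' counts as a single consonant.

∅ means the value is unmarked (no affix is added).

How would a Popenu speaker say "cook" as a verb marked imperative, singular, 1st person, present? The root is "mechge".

kedkmechge

number = singular: zero marking, form stays mechge.
person = 1st person: zero marking, form stays mechge.
Attach mood imperative k- → kmechge.
Attach tense present kad- → kadkmechge.
Apply vowel harmony: kadkmechge → kedkmechge.
Vowel deletion: no change.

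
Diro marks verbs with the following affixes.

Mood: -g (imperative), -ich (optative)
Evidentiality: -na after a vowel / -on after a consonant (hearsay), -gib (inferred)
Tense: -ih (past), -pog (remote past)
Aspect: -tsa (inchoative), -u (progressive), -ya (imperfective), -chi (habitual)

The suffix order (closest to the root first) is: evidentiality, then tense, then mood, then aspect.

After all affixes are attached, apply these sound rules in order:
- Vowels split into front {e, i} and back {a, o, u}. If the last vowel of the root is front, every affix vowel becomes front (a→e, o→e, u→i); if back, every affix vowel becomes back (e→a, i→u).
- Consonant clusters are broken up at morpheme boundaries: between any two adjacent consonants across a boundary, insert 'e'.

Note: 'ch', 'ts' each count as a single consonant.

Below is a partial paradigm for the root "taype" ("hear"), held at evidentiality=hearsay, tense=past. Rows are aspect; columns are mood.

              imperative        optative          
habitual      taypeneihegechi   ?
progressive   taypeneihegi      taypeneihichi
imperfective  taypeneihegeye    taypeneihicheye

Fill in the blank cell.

taypeneihichechi

Attach evidentiality hearsay -na (after vowel 'e') → taypena.
Attach tense past -ih → taypenaih.
Attach mood optative -ich → taypenaihich.
Attach aspect habitual -chi → taypenaihichchi.
Apply vowel harmony: taypenaihichchi → taypeneihichchi.
Apply epenthesis: taypeneihichchi → taypeneihichechi.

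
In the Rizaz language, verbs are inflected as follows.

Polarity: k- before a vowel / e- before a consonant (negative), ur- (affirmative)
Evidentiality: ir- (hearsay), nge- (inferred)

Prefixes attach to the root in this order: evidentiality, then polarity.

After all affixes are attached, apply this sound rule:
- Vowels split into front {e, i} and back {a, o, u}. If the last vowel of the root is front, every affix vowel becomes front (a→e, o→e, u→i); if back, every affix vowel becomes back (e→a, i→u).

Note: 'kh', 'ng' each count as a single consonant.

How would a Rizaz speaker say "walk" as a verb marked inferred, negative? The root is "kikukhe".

engekikukhe

Attach evidentiality inferred nge- → ngekikukhe.
Attach polarity negative e- (before consonant 'ng') → engekikukhe.
Vowel harmony: no change.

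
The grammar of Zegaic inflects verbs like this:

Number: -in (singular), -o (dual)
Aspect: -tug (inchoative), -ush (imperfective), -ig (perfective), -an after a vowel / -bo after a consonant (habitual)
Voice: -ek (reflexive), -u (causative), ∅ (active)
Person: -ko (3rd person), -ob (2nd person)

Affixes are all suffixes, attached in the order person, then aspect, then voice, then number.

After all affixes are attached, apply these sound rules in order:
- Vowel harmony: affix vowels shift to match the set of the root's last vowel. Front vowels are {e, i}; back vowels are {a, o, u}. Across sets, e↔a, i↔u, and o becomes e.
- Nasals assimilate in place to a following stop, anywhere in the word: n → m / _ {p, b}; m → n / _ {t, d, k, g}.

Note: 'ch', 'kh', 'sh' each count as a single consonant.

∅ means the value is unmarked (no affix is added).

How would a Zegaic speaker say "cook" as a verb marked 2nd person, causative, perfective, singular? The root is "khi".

Attach person 2nd person -ob → khiob.
Attach aspect perfective -ig → khiobig.
Attach voice causative -u → khiobigu.
Attach number singular -in → khiobiguin.
Apply vowel harmony: khiobiguin → khiebigiin.
Nasal assimilation: no change.

khiebigiin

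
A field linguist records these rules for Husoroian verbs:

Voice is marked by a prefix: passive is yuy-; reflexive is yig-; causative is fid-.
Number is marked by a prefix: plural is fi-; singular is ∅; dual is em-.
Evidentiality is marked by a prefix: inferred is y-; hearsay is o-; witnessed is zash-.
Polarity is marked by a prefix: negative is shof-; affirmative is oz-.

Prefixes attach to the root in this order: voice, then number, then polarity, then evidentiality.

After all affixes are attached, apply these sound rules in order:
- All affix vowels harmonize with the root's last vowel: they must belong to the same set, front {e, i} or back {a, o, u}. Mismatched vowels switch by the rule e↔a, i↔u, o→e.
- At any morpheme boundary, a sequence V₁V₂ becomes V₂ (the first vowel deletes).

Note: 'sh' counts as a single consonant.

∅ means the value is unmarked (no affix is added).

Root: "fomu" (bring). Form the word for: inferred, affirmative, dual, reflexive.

Attach voice reflexive yig- → yigfomu.
Attach number dual em- → emyigfomu.
Attach polarity affirmative oz- → ozemyigfomu.
Attach evidentiality inferred y- → yozemyigfomu.
Apply vowel harmony: yozemyigfomu → yozamyugfomu.
Vowel deletion: no change.

yozamyugfomu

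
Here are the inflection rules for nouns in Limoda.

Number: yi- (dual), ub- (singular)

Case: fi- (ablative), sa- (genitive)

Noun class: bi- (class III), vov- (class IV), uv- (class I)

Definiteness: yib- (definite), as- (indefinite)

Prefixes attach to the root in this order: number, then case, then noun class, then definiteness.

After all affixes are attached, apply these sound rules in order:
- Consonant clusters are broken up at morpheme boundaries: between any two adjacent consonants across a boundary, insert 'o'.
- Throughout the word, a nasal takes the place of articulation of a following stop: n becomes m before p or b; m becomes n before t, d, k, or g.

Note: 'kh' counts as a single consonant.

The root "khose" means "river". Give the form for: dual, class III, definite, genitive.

Attach number dual yi- → yikhose.
Attach case genitive sa- → sayikhose.
Attach noun class class III bi- → bisayikhose.
Attach definiteness definite yib- → yibbisayikhose.
Apply epenthesis: yibbisayikhose → yibobisayikhose.
Nasal assimilation: no change.

yibobisayikhose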